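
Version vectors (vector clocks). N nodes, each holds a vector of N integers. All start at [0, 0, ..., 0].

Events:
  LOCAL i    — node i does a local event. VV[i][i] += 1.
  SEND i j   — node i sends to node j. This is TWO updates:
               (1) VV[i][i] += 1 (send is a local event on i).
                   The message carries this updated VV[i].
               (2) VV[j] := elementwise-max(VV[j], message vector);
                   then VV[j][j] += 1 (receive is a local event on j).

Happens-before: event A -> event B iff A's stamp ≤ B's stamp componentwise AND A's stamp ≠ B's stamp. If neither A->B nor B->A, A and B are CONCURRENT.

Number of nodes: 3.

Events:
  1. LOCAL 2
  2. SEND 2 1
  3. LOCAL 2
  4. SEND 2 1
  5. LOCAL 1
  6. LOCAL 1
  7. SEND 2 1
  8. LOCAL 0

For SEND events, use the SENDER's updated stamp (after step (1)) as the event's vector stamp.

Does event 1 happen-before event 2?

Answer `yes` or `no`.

Initial: VV[0]=[0, 0, 0]
Initial: VV[1]=[0, 0, 0]
Initial: VV[2]=[0, 0, 0]
Event 1: LOCAL 2: VV[2][2]++ -> VV[2]=[0, 0, 1]
Event 2: SEND 2->1: VV[2][2]++ -> VV[2]=[0, 0, 2], msg_vec=[0, 0, 2]; VV[1]=max(VV[1],msg_vec) then VV[1][1]++ -> VV[1]=[0, 1, 2]
Event 3: LOCAL 2: VV[2][2]++ -> VV[2]=[0, 0, 3]
Event 4: SEND 2->1: VV[2][2]++ -> VV[2]=[0, 0, 4], msg_vec=[0, 0, 4]; VV[1]=max(VV[1],msg_vec) then VV[1][1]++ -> VV[1]=[0, 2, 4]
Event 5: LOCAL 1: VV[1][1]++ -> VV[1]=[0, 3, 4]
Event 6: LOCAL 1: VV[1][1]++ -> VV[1]=[0, 4, 4]
Event 7: SEND 2->1: VV[2][2]++ -> VV[2]=[0, 0, 5], msg_vec=[0, 0, 5]; VV[1]=max(VV[1],msg_vec) then VV[1][1]++ -> VV[1]=[0, 5, 5]
Event 8: LOCAL 0: VV[0][0]++ -> VV[0]=[1, 0, 0]
Event 1 stamp: [0, 0, 1]
Event 2 stamp: [0, 0, 2]
[0, 0, 1] <= [0, 0, 2]? True. Equal? False. Happens-before: True

Answer: yes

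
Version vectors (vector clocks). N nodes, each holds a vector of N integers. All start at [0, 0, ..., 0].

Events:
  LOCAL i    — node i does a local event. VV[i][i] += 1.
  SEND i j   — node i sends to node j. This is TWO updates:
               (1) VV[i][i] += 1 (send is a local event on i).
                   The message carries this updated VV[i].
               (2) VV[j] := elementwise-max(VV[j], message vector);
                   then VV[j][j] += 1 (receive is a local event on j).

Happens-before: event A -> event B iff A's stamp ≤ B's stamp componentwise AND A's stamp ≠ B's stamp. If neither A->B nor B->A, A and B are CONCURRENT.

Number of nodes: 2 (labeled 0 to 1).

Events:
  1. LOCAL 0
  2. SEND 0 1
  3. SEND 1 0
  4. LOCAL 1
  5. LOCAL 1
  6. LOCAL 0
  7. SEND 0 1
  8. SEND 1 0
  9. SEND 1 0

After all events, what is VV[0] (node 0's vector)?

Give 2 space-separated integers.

Answer: 7 7

Derivation:
Initial: VV[0]=[0, 0]
Initial: VV[1]=[0, 0]
Event 1: LOCAL 0: VV[0][0]++ -> VV[0]=[1, 0]
Event 2: SEND 0->1: VV[0][0]++ -> VV[0]=[2, 0], msg_vec=[2, 0]; VV[1]=max(VV[1],msg_vec) then VV[1][1]++ -> VV[1]=[2, 1]
Event 3: SEND 1->0: VV[1][1]++ -> VV[1]=[2, 2], msg_vec=[2, 2]; VV[0]=max(VV[0],msg_vec) then VV[0][0]++ -> VV[0]=[3, 2]
Event 4: LOCAL 1: VV[1][1]++ -> VV[1]=[2, 3]
Event 5: LOCAL 1: VV[1][1]++ -> VV[1]=[2, 4]
Event 6: LOCAL 0: VV[0][0]++ -> VV[0]=[4, 2]
Event 7: SEND 0->1: VV[0][0]++ -> VV[0]=[5, 2], msg_vec=[5, 2]; VV[1]=max(VV[1],msg_vec) then VV[1][1]++ -> VV[1]=[5, 5]
Event 8: SEND 1->0: VV[1][1]++ -> VV[1]=[5, 6], msg_vec=[5, 6]; VV[0]=max(VV[0],msg_vec) then VV[0][0]++ -> VV[0]=[6, 6]
Event 9: SEND 1->0: VV[1][1]++ -> VV[1]=[5, 7], msg_vec=[5, 7]; VV[0]=max(VV[0],msg_vec) then VV[0][0]++ -> VV[0]=[7, 7]
Final vectors: VV[0]=[7, 7]; VV[1]=[5, 7]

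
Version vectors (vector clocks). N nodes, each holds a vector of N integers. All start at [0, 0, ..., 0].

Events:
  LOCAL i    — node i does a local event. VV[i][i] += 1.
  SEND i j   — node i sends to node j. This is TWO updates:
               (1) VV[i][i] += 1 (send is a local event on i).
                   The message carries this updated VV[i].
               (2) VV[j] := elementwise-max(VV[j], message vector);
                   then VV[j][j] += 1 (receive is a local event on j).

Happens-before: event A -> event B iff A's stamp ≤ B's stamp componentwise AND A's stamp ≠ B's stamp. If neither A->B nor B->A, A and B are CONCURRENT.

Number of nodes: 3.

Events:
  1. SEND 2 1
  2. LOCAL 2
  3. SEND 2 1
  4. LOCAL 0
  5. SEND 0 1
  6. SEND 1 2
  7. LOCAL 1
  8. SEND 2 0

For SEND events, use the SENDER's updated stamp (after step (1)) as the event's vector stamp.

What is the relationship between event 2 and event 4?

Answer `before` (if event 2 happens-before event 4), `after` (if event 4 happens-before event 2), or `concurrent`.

Answer: concurrent

Derivation:
Initial: VV[0]=[0, 0, 0]
Initial: VV[1]=[0, 0, 0]
Initial: VV[2]=[0, 0, 0]
Event 1: SEND 2->1: VV[2][2]++ -> VV[2]=[0, 0, 1], msg_vec=[0, 0, 1]; VV[1]=max(VV[1],msg_vec) then VV[1][1]++ -> VV[1]=[0, 1, 1]
Event 2: LOCAL 2: VV[2][2]++ -> VV[2]=[0, 0, 2]
Event 3: SEND 2->1: VV[2][2]++ -> VV[2]=[0, 0, 3], msg_vec=[0, 0, 3]; VV[1]=max(VV[1],msg_vec) then VV[1][1]++ -> VV[1]=[0, 2, 3]
Event 4: LOCAL 0: VV[0][0]++ -> VV[0]=[1, 0, 0]
Event 5: SEND 0->1: VV[0][0]++ -> VV[0]=[2, 0, 0], msg_vec=[2, 0, 0]; VV[1]=max(VV[1],msg_vec) then VV[1][1]++ -> VV[1]=[2, 3, 3]
Event 6: SEND 1->2: VV[1][1]++ -> VV[1]=[2, 4, 3], msg_vec=[2, 4, 3]; VV[2]=max(VV[2],msg_vec) then VV[2][2]++ -> VV[2]=[2, 4, 4]
Event 7: LOCAL 1: VV[1][1]++ -> VV[1]=[2, 5, 3]
Event 8: SEND 2->0: VV[2][2]++ -> VV[2]=[2, 4, 5], msg_vec=[2, 4, 5]; VV[0]=max(VV[0],msg_vec) then VV[0][0]++ -> VV[0]=[3, 4, 5]
Event 2 stamp: [0, 0, 2]
Event 4 stamp: [1, 0, 0]
[0, 0, 2] <= [1, 0, 0]? False
[1, 0, 0] <= [0, 0, 2]? False
Relation: concurrent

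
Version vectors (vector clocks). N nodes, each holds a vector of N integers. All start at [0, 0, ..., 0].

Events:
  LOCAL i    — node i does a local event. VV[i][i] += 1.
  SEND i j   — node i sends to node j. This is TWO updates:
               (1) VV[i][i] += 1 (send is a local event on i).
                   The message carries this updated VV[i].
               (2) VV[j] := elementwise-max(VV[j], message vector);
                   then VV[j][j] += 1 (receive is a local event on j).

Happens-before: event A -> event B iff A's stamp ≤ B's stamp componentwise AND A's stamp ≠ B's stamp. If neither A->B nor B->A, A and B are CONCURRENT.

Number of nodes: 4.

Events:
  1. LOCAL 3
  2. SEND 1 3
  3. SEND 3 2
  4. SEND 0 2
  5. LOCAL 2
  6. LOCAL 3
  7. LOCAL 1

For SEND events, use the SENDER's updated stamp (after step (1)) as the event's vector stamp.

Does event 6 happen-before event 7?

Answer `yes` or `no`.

Initial: VV[0]=[0, 0, 0, 0]
Initial: VV[1]=[0, 0, 0, 0]
Initial: VV[2]=[0, 0, 0, 0]
Initial: VV[3]=[0, 0, 0, 0]
Event 1: LOCAL 3: VV[3][3]++ -> VV[3]=[0, 0, 0, 1]
Event 2: SEND 1->3: VV[1][1]++ -> VV[1]=[0, 1, 0, 0], msg_vec=[0, 1, 0, 0]; VV[3]=max(VV[3],msg_vec) then VV[3][3]++ -> VV[3]=[0, 1, 0, 2]
Event 3: SEND 3->2: VV[3][3]++ -> VV[3]=[0, 1, 0, 3], msg_vec=[0, 1, 0, 3]; VV[2]=max(VV[2],msg_vec) then VV[2][2]++ -> VV[2]=[0, 1, 1, 3]
Event 4: SEND 0->2: VV[0][0]++ -> VV[0]=[1, 0, 0, 0], msg_vec=[1, 0, 0, 0]; VV[2]=max(VV[2],msg_vec) then VV[2][2]++ -> VV[2]=[1, 1, 2, 3]
Event 5: LOCAL 2: VV[2][2]++ -> VV[2]=[1, 1, 3, 3]
Event 6: LOCAL 3: VV[3][3]++ -> VV[3]=[0, 1, 0, 4]
Event 7: LOCAL 1: VV[1][1]++ -> VV[1]=[0, 2, 0, 0]
Event 6 stamp: [0, 1, 0, 4]
Event 7 stamp: [0, 2, 0, 0]
[0, 1, 0, 4] <= [0, 2, 0, 0]? False. Equal? False. Happens-before: False

Answer: no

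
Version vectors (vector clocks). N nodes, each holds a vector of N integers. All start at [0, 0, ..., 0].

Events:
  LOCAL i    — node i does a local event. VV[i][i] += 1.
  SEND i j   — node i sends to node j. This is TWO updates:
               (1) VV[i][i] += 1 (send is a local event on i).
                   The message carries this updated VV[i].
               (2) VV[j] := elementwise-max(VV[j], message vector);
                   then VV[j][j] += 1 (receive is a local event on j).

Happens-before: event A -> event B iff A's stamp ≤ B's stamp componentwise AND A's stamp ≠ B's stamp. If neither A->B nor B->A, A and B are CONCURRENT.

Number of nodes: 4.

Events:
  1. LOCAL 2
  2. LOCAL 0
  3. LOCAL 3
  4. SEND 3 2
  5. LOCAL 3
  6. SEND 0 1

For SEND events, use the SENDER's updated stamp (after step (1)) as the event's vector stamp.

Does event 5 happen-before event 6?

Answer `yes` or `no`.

Answer: no

Derivation:
Initial: VV[0]=[0, 0, 0, 0]
Initial: VV[1]=[0, 0, 0, 0]
Initial: VV[2]=[0, 0, 0, 0]
Initial: VV[3]=[0, 0, 0, 0]
Event 1: LOCAL 2: VV[2][2]++ -> VV[2]=[0, 0, 1, 0]
Event 2: LOCAL 0: VV[0][0]++ -> VV[0]=[1, 0, 0, 0]
Event 3: LOCAL 3: VV[3][3]++ -> VV[3]=[0, 0, 0, 1]
Event 4: SEND 3->2: VV[3][3]++ -> VV[3]=[0, 0, 0, 2], msg_vec=[0, 0, 0, 2]; VV[2]=max(VV[2],msg_vec) then VV[2][2]++ -> VV[2]=[0, 0, 2, 2]
Event 5: LOCAL 3: VV[3][3]++ -> VV[3]=[0, 0, 0, 3]
Event 6: SEND 0->1: VV[0][0]++ -> VV[0]=[2, 0, 0, 0], msg_vec=[2, 0, 0, 0]; VV[1]=max(VV[1],msg_vec) then VV[1][1]++ -> VV[1]=[2, 1, 0, 0]
Event 5 stamp: [0, 0, 0, 3]
Event 6 stamp: [2, 0, 0, 0]
[0, 0, 0, 3] <= [2, 0, 0, 0]? False. Equal? False. Happens-before: False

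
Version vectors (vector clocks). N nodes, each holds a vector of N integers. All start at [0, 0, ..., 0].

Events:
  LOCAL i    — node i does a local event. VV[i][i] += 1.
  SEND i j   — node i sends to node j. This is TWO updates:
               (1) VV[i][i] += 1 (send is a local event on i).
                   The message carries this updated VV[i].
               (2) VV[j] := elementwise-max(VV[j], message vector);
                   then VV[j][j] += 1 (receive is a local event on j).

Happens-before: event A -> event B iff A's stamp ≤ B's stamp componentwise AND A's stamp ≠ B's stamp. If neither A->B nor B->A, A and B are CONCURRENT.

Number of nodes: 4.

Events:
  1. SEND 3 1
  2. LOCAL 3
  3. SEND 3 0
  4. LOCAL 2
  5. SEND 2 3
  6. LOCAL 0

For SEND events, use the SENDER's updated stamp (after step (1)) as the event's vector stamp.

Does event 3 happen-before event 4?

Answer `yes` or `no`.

Initial: VV[0]=[0, 0, 0, 0]
Initial: VV[1]=[0, 0, 0, 0]
Initial: VV[2]=[0, 0, 0, 0]
Initial: VV[3]=[0, 0, 0, 0]
Event 1: SEND 3->1: VV[3][3]++ -> VV[3]=[0, 0, 0, 1], msg_vec=[0, 0, 0, 1]; VV[1]=max(VV[1],msg_vec) then VV[1][1]++ -> VV[1]=[0, 1, 0, 1]
Event 2: LOCAL 3: VV[3][3]++ -> VV[3]=[0, 0, 0, 2]
Event 3: SEND 3->0: VV[3][3]++ -> VV[3]=[0, 0, 0, 3], msg_vec=[0, 0, 0, 3]; VV[0]=max(VV[0],msg_vec) then VV[0][0]++ -> VV[0]=[1, 0, 0, 3]
Event 4: LOCAL 2: VV[2][2]++ -> VV[2]=[0, 0, 1, 0]
Event 5: SEND 2->3: VV[2][2]++ -> VV[2]=[0, 0, 2, 0], msg_vec=[0, 0, 2, 0]; VV[3]=max(VV[3],msg_vec) then VV[3][3]++ -> VV[3]=[0, 0, 2, 4]
Event 6: LOCAL 0: VV[0][0]++ -> VV[0]=[2, 0, 0, 3]
Event 3 stamp: [0, 0, 0, 3]
Event 4 stamp: [0, 0, 1, 0]
[0, 0, 0, 3] <= [0, 0, 1, 0]? False. Equal? False. Happens-before: False

Answer: no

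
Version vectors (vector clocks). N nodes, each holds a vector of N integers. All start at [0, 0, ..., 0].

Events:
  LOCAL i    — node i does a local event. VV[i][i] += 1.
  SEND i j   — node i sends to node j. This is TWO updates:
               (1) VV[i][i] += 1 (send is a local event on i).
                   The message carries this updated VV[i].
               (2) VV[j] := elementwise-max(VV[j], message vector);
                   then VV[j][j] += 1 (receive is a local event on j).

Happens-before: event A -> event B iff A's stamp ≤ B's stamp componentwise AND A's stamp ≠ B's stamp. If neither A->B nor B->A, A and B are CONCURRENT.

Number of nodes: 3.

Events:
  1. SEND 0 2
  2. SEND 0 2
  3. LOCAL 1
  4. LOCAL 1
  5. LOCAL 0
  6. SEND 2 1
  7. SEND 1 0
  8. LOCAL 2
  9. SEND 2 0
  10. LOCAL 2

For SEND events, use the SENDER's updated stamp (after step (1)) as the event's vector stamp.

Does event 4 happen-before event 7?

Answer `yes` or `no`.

Answer: yes

Derivation:
Initial: VV[0]=[0, 0, 0]
Initial: VV[1]=[0, 0, 0]
Initial: VV[2]=[0, 0, 0]
Event 1: SEND 0->2: VV[0][0]++ -> VV[0]=[1, 0, 0], msg_vec=[1, 0, 0]; VV[2]=max(VV[2],msg_vec) then VV[2][2]++ -> VV[2]=[1, 0, 1]
Event 2: SEND 0->2: VV[0][0]++ -> VV[0]=[2, 0, 0], msg_vec=[2, 0, 0]; VV[2]=max(VV[2],msg_vec) then VV[2][2]++ -> VV[2]=[2, 0, 2]
Event 3: LOCAL 1: VV[1][1]++ -> VV[1]=[0, 1, 0]
Event 4: LOCAL 1: VV[1][1]++ -> VV[1]=[0, 2, 0]
Event 5: LOCAL 0: VV[0][0]++ -> VV[0]=[3, 0, 0]
Event 6: SEND 2->1: VV[2][2]++ -> VV[2]=[2, 0, 3], msg_vec=[2, 0, 3]; VV[1]=max(VV[1],msg_vec) then VV[1][1]++ -> VV[1]=[2, 3, 3]
Event 7: SEND 1->0: VV[1][1]++ -> VV[1]=[2, 4, 3], msg_vec=[2, 4, 3]; VV[0]=max(VV[0],msg_vec) then VV[0][0]++ -> VV[0]=[4, 4, 3]
Event 8: LOCAL 2: VV[2][2]++ -> VV[2]=[2, 0, 4]
Event 9: SEND 2->0: VV[2][2]++ -> VV[2]=[2, 0, 5], msg_vec=[2, 0, 5]; VV[0]=max(VV[0],msg_vec) then VV[0][0]++ -> VV[0]=[5, 4, 5]
Event 10: LOCAL 2: VV[2][2]++ -> VV[2]=[2, 0, 6]
Event 4 stamp: [0, 2, 0]
Event 7 stamp: [2, 4, 3]
[0, 2, 0] <= [2, 4, 3]? True. Equal? False. Happens-before: True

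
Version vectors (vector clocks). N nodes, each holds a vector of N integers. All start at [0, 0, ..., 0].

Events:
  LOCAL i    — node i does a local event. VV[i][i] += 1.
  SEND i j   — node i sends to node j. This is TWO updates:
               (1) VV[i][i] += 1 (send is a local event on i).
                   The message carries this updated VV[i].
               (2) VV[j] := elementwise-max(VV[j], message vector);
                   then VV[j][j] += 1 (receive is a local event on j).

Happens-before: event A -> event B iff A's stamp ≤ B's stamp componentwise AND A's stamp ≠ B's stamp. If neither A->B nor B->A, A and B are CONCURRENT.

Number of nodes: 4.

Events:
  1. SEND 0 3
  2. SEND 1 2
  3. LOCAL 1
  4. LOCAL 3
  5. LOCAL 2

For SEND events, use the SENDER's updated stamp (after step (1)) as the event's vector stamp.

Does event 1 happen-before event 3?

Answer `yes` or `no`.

Initial: VV[0]=[0, 0, 0, 0]
Initial: VV[1]=[0, 0, 0, 0]
Initial: VV[2]=[0, 0, 0, 0]
Initial: VV[3]=[0, 0, 0, 0]
Event 1: SEND 0->3: VV[0][0]++ -> VV[0]=[1, 0, 0, 0], msg_vec=[1, 0, 0, 0]; VV[3]=max(VV[3],msg_vec) then VV[3][3]++ -> VV[3]=[1, 0, 0, 1]
Event 2: SEND 1->2: VV[1][1]++ -> VV[1]=[0, 1, 0, 0], msg_vec=[0, 1, 0, 0]; VV[2]=max(VV[2],msg_vec) then VV[2][2]++ -> VV[2]=[0, 1, 1, 0]
Event 3: LOCAL 1: VV[1][1]++ -> VV[1]=[0, 2, 0, 0]
Event 4: LOCAL 3: VV[3][3]++ -> VV[3]=[1, 0, 0, 2]
Event 5: LOCAL 2: VV[2][2]++ -> VV[2]=[0, 1, 2, 0]
Event 1 stamp: [1, 0, 0, 0]
Event 3 stamp: [0, 2, 0, 0]
[1, 0, 0, 0] <= [0, 2, 0, 0]? False. Equal? False. Happens-before: False

Answer: no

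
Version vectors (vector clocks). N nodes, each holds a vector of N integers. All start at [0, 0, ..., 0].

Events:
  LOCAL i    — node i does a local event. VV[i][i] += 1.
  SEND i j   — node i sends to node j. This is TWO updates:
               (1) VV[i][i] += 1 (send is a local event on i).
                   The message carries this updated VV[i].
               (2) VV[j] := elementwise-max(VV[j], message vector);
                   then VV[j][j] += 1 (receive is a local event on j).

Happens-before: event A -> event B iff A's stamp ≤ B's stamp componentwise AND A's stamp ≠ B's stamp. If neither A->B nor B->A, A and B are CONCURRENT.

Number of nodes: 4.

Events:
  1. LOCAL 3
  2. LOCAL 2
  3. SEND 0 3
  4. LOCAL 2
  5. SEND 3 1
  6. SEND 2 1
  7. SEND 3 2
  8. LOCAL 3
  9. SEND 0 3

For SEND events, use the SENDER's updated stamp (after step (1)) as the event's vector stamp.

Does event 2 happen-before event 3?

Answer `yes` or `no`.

Answer: no

Derivation:
Initial: VV[0]=[0, 0, 0, 0]
Initial: VV[1]=[0, 0, 0, 0]
Initial: VV[2]=[0, 0, 0, 0]
Initial: VV[3]=[0, 0, 0, 0]
Event 1: LOCAL 3: VV[3][3]++ -> VV[3]=[0, 0, 0, 1]
Event 2: LOCAL 2: VV[2][2]++ -> VV[2]=[0, 0, 1, 0]
Event 3: SEND 0->3: VV[0][0]++ -> VV[0]=[1, 0, 0, 0], msg_vec=[1, 0, 0, 0]; VV[3]=max(VV[3],msg_vec) then VV[3][3]++ -> VV[3]=[1, 0, 0, 2]
Event 4: LOCAL 2: VV[2][2]++ -> VV[2]=[0, 0, 2, 0]
Event 5: SEND 3->1: VV[3][3]++ -> VV[3]=[1, 0, 0, 3], msg_vec=[1, 0, 0, 3]; VV[1]=max(VV[1],msg_vec) then VV[1][1]++ -> VV[1]=[1, 1, 0, 3]
Event 6: SEND 2->1: VV[2][2]++ -> VV[2]=[0, 0, 3, 0], msg_vec=[0, 0, 3, 0]; VV[1]=max(VV[1],msg_vec) then VV[1][1]++ -> VV[1]=[1, 2, 3, 3]
Event 7: SEND 3->2: VV[3][3]++ -> VV[3]=[1, 0, 0, 4], msg_vec=[1, 0, 0, 4]; VV[2]=max(VV[2],msg_vec) then VV[2][2]++ -> VV[2]=[1, 0, 4, 4]
Event 8: LOCAL 3: VV[3][3]++ -> VV[3]=[1, 0, 0, 5]
Event 9: SEND 0->3: VV[0][0]++ -> VV[0]=[2, 0, 0, 0], msg_vec=[2, 0, 0, 0]; VV[3]=max(VV[3],msg_vec) then VV[3][3]++ -> VV[3]=[2, 0, 0, 6]
Event 2 stamp: [0, 0, 1, 0]
Event 3 stamp: [1, 0, 0, 0]
[0, 0, 1, 0] <= [1, 0, 0, 0]? False. Equal? False. Happens-before: False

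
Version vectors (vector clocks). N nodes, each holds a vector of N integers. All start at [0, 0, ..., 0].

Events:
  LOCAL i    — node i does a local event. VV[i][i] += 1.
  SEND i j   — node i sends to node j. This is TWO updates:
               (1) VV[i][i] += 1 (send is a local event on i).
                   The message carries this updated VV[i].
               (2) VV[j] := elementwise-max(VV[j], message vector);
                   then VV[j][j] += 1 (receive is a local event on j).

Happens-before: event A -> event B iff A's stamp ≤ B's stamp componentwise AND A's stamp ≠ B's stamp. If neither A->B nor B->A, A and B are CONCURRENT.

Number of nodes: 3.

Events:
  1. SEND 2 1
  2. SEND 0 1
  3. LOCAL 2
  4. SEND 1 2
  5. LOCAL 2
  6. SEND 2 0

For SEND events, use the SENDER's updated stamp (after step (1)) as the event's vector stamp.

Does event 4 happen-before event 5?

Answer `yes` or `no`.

Answer: yes

Derivation:
Initial: VV[0]=[0, 0, 0]
Initial: VV[1]=[0, 0, 0]
Initial: VV[2]=[0, 0, 0]
Event 1: SEND 2->1: VV[2][2]++ -> VV[2]=[0, 0, 1], msg_vec=[0, 0, 1]; VV[1]=max(VV[1],msg_vec) then VV[1][1]++ -> VV[1]=[0, 1, 1]
Event 2: SEND 0->1: VV[0][0]++ -> VV[0]=[1, 0, 0], msg_vec=[1, 0, 0]; VV[1]=max(VV[1],msg_vec) then VV[1][1]++ -> VV[1]=[1, 2, 1]
Event 3: LOCAL 2: VV[2][2]++ -> VV[2]=[0, 0, 2]
Event 4: SEND 1->2: VV[1][1]++ -> VV[1]=[1, 3, 1], msg_vec=[1, 3, 1]; VV[2]=max(VV[2],msg_vec) then VV[2][2]++ -> VV[2]=[1, 3, 3]
Event 5: LOCAL 2: VV[2][2]++ -> VV[2]=[1, 3, 4]
Event 6: SEND 2->0: VV[2][2]++ -> VV[2]=[1, 3, 5], msg_vec=[1, 3, 5]; VV[0]=max(VV[0],msg_vec) then VV[0][0]++ -> VV[0]=[2, 3, 5]
Event 4 stamp: [1, 3, 1]
Event 5 stamp: [1, 3, 4]
[1, 3, 1] <= [1, 3, 4]? True. Equal? False. Happens-before: True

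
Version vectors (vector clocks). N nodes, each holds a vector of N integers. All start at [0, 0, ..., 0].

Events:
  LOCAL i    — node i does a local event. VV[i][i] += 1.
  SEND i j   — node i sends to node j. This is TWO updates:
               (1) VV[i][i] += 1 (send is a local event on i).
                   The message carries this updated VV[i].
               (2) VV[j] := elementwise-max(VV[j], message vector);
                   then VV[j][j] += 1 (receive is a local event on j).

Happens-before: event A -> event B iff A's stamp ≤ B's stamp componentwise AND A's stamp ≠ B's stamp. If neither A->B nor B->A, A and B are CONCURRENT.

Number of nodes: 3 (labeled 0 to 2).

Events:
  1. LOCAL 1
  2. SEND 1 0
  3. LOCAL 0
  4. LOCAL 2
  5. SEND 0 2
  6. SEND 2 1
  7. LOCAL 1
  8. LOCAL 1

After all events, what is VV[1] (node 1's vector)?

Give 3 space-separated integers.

Initial: VV[0]=[0, 0, 0]
Initial: VV[1]=[0, 0, 0]
Initial: VV[2]=[0, 0, 0]
Event 1: LOCAL 1: VV[1][1]++ -> VV[1]=[0, 1, 0]
Event 2: SEND 1->0: VV[1][1]++ -> VV[1]=[0, 2, 0], msg_vec=[0, 2, 0]; VV[0]=max(VV[0],msg_vec) then VV[0][0]++ -> VV[0]=[1, 2, 0]
Event 3: LOCAL 0: VV[0][0]++ -> VV[0]=[2, 2, 0]
Event 4: LOCAL 2: VV[2][2]++ -> VV[2]=[0, 0, 1]
Event 5: SEND 0->2: VV[0][0]++ -> VV[0]=[3, 2, 0], msg_vec=[3, 2, 0]; VV[2]=max(VV[2],msg_vec) then VV[2][2]++ -> VV[2]=[3, 2, 2]
Event 6: SEND 2->1: VV[2][2]++ -> VV[2]=[3, 2, 3], msg_vec=[3, 2, 3]; VV[1]=max(VV[1],msg_vec) then VV[1][1]++ -> VV[1]=[3, 3, 3]
Event 7: LOCAL 1: VV[1][1]++ -> VV[1]=[3, 4, 3]
Event 8: LOCAL 1: VV[1][1]++ -> VV[1]=[3, 5, 3]
Final vectors: VV[0]=[3, 2, 0]; VV[1]=[3, 5, 3]; VV[2]=[3, 2, 3]

Answer: 3 5 3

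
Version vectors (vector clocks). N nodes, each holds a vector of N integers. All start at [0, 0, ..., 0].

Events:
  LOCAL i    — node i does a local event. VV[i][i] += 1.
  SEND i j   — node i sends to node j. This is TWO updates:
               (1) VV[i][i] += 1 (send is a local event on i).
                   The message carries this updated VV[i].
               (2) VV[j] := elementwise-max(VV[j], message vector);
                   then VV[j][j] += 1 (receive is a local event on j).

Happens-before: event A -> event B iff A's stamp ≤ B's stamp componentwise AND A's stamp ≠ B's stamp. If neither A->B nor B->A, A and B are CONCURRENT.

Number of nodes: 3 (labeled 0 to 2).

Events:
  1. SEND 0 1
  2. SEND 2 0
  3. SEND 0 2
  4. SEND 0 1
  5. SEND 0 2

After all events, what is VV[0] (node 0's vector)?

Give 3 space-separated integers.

Initial: VV[0]=[0, 0, 0]
Initial: VV[1]=[0, 0, 0]
Initial: VV[2]=[0, 0, 0]
Event 1: SEND 0->1: VV[0][0]++ -> VV[0]=[1, 0, 0], msg_vec=[1, 0, 0]; VV[1]=max(VV[1],msg_vec) then VV[1][1]++ -> VV[1]=[1, 1, 0]
Event 2: SEND 2->0: VV[2][2]++ -> VV[2]=[0, 0, 1], msg_vec=[0, 0, 1]; VV[0]=max(VV[0],msg_vec) then VV[0][0]++ -> VV[0]=[2, 0, 1]
Event 3: SEND 0->2: VV[0][0]++ -> VV[0]=[3, 0, 1], msg_vec=[3, 0, 1]; VV[2]=max(VV[2],msg_vec) then VV[2][2]++ -> VV[2]=[3, 0, 2]
Event 4: SEND 0->1: VV[0][0]++ -> VV[0]=[4, 0, 1], msg_vec=[4, 0, 1]; VV[1]=max(VV[1],msg_vec) then VV[1][1]++ -> VV[1]=[4, 2, 1]
Event 5: SEND 0->2: VV[0][0]++ -> VV[0]=[5, 0, 1], msg_vec=[5, 0, 1]; VV[2]=max(VV[2],msg_vec) then VV[2][2]++ -> VV[2]=[5, 0, 3]
Final vectors: VV[0]=[5, 0, 1]; VV[1]=[4, 2, 1]; VV[2]=[5, 0, 3]

Answer: 5 0 1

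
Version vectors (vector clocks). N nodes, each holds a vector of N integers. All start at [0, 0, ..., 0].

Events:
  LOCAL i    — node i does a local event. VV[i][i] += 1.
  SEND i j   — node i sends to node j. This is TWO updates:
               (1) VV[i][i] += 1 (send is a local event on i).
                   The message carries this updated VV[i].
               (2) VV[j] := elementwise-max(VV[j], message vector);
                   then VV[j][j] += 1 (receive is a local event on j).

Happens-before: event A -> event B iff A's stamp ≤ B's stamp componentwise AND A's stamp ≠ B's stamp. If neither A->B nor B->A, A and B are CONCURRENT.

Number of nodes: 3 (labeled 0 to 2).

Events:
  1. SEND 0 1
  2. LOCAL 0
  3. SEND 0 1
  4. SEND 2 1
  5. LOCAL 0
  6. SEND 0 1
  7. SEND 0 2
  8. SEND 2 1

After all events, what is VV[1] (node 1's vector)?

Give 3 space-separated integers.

Initial: VV[0]=[0, 0, 0]
Initial: VV[1]=[0, 0, 0]
Initial: VV[2]=[0, 0, 0]
Event 1: SEND 0->1: VV[0][0]++ -> VV[0]=[1, 0, 0], msg_vec=[1, 0, 0]; VV[1]=max(VV[1],msg_vec) then VV[1][1]++ -> VV[1]=[1, 1, 0]
Event 2: LOCAL 0: VV[0][0]++ -> VV[0]=[2, 0, 0]
Event 3: SEND 0->1: VV[0][0]++ -> VV[0]=[3, 0, 0], msg_vec=[3, 0, 0]; VV[1]=max(VV[1],msg_vec) then VV[1][1]++ -> VV[1]=[3, 2, 0]
Event 4: SEND 2->1: VV[2][2]++ -> VV[2]=[0, 0, 1], msg_vec=[0, 0, 1]; VV[1]=max(VV[1],msg_vec) then VV[1][1]++ -> VV[1]=[3, 3, 1]
Event 5: LOCAL 0: VV[0][0]++ -> VV[0]=[4, 0, 0]
Event 6: SEND 0->1: VV[0][0]++ -> VV[0]=[5, 0, 0], msg_vec=[5, 0, 0]; VV[1]=max(VV[1],msg_vec) then VV[1][1]++ -> VV[1]=[5, 4, 1]
Event 7: SEND 0->2: VV[0][0]++ -> VV[0]=[6, 0, 0], msg_vec=[6, 0, 0]; VV[2]=max(VV[2],msg_vec) then VV[2][2]++ -> VV[2]=[6, 0, 2]
Event 8: SEND 2->1: VV[2][2]++ -> VV[2]=[6, 0, 3], msg_vec=[6, 0, 3]; VV[1]=max(VV[1],msg_vec) then VV[1][1]++ -> VV[1]=[6, 5, 3]
Final vectors: VV[0]=[6, 0, 0]; VV[1]=[6, 5, 3]; VV[2]=[6, 0, 3]

Answer: 6 5 3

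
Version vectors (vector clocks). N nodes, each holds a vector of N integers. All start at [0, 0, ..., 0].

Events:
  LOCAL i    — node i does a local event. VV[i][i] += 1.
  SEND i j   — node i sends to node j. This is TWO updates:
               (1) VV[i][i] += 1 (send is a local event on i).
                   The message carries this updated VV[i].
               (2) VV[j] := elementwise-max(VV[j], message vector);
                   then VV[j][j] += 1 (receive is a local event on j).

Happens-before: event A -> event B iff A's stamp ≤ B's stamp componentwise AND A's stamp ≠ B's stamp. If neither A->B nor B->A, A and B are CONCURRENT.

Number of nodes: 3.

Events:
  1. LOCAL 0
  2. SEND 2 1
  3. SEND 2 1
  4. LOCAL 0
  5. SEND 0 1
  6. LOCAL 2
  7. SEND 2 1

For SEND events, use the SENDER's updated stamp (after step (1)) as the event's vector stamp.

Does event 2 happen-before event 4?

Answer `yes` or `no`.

Answer: no

Derivation:
Initial: VV[0]=[0, 0, 0]
Initial: VV[1]=[0, 0, 0]
Initial: VV[2]=[0, 0, 0]
Event 1: LOCAL 0: VV[0][0]++ -> VV[0]=[1, 0, 0]
Event 2: SEND 2->1: VV[2][2]++ -> VV[2]=[0, 0, 1], msg_vec=[0, 0, 1]; VV[1]=max(VV[1],msg_vec) then VV[1][1]++ -> VV[1]=[0, 1, 1]
Event 3: SEND 2->1: VV[2][2]++ -> VV[2]=[0, 0, 2], msg_vec=[0, 0, 2]; VV[1]=max(VV[1],msg_vec) then VV[1][1]++ -> VV[1]=[0, 2, 2]
Event 4: LOCAL 0: VV[0][0]++ -> VV[0]=[2, 0, 0]
Event 5: SEND 0->1: VV[0][0]++ -> VV[0]=[3, 0, 0], msg_vec=[3, 0, 0]; VV[1]=max(VV[1],msg_vec) then VV[1][1]++ -> VV[1]=[3, 3, 2]
Event 6: LOCAL 2: VV[2][2]++ -> VV[2]=[0, 0, 3]
Event 7: SEND 2->1: VV[2][2]++ -> VV[2]=[0, 0, 4], msg_vec=[0, 0, 4]; VV[1]=max(VV[1],msg_vec) then VV[1][1]++ -> VV[1]=[3, 4, 4]
Event 2 stamp: [0, 0, 1]
Event 4 stamp: [2, 0, 0]
[0, 0, 1] <= [2, 0, 0]? False. Equal? False. Happens-before: False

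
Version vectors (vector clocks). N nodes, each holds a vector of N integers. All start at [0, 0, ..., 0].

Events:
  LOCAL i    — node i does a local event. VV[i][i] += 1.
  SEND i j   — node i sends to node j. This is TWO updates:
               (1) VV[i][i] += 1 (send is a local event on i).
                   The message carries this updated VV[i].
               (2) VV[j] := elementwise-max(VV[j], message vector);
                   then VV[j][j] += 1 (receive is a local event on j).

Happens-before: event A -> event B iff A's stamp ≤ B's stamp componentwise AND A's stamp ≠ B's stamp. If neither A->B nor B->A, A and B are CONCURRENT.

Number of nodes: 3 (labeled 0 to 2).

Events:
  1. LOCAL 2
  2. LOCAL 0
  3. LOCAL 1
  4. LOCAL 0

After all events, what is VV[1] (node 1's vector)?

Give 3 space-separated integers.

Initial: VV[0]=[0, 0, 0]
Initial: VV[1]=[0, 0, 0]
Initial: VV[2]=[0, 0, 0]
Event 1: LOCAL 2: VV[2][2]++ -> VV[2]=[0, 0, 1]
Event 2: LOCAL 0: VV[0][0]++ -> VV[0]=[1, 0, 0]
Event 3: LOCAL 1: VV[1][1]++ -> VV[1]=[0, 1, 0]
Event 4: LOCAL 0: VV[0][0]++ -> VV[0]=[2, 0, 0]
Final vectors: VV[0]=[2, 0, 0]; VV[1]=[0, 1, 0]; VV[2]=[0, 0, 1]

Answer: 0 1 0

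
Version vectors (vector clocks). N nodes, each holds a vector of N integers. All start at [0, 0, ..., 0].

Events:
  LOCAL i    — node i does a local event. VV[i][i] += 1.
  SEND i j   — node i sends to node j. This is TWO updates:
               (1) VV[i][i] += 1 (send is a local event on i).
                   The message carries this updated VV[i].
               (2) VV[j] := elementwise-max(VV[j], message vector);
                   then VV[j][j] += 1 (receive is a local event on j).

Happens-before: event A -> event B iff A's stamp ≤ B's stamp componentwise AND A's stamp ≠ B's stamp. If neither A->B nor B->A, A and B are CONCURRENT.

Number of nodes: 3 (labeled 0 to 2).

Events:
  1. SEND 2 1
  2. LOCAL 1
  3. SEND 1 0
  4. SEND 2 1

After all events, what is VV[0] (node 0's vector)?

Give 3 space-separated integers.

Answer: 1 3 1

Derivation:
Initial: VV[0]=[0, 0, 0]
Initial: VV[1]=[0, 0, 0]
Initial: VV[2]=[0, 0, 0]
Event 1: SEND 2->1: VV[2][2]++ -> VV[2]=[0, 0, 1], msg_vec=[0, 0, 1]; VV[1]=max(VV[1],msg_vec) then VV[1][1]++ -> VV[1]=[0, 1, 1]
Event 2: LOCAL 1: VV[1][1]++ -> VV[1]=[0, 2, 1]
Event 3: SEND 1->0: VV[1][1]++ -> VV[1]=[0, 3, 1], msg_vec=[0, 3, 1]; VV[0]=max(VV[0],msg_vec) then VV[0][0]++ -> VV[0]=[1, 3, 1]
Event 4: SEND 2->1: VV[2][2]++ -> VV[2]=[0, 0, 2], msg_vec=[0, 0, 2]; VV[1]=max(VV[1],msg_vec) then VV[1][1]++ -> VV[1]=[0, 4, 2]
Final vectors: VV[0]=[1, 3, 1]; VV[1]=[0, 4, 2]; VV[2]=[0, 0, 2]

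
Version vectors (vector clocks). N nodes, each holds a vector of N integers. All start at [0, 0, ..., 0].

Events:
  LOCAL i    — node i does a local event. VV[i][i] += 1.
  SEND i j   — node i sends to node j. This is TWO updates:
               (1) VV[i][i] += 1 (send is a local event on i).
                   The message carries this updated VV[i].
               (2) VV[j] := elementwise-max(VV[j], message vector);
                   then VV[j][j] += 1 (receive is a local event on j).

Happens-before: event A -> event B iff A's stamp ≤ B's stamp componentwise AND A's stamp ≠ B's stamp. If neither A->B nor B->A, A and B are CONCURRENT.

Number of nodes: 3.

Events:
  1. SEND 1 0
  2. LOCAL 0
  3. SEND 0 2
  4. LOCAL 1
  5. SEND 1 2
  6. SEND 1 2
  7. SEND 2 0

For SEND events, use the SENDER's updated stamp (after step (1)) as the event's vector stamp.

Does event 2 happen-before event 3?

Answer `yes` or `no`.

Answer: yes

Derivation:
Initial: VV[0]=[0, 0, 0]
Initial: VV[1]=[0, 0, 0]
Initial: VV[2]=[0, 0, 0]
Event 1: SEND 1->0: VV[1][1]++ -> VV[1]=[0, 1, 0], msg_vec=[0, 1, 0]; VV[0]=max(VV[0],msg_vec) then VV[0][0]++ -> VV[0]=[1, 1, 0]
Event 2: LOCAL 0: VV[0][0]++ -> VV[0]=[2, 1, 0]
Event 3: SEND 0->2: VV[0][0]++ -> VV[0]=[3, 1, 0], msg_vec=[3, 1, 0]; VV[2]=max(VV[2],msg_vec) then VV[2][2]++ -> VV[2]=[3, 1, 1]
Event 4: LOCAL 1: VV[1][1]++ -> VV[1]=[0, 2, 0]
Event 5: SEND 1->2: VV[1][1]++ -> VV[1]=[0, 3, 0], msg_vec=[0, 3, 0]; VV[2]=max(VV[2],msg_vec) then VV[2][2]++ -> VV[2]=[3, 3, 2]
Event 6: SEND 1->2: VV[1][1]++ -> VV[1]=[0, 4, 0], msg_vec=[0, 4, 0]; VV[2]=max(VV[2],msg_vec) then VV[2][2]++ -> VV[2]=[3, 4, 3]
Event 7: SEND 2->0: VV[2][2]++ -> VV[2]=[3, 4, 4], msg_vec=[3, 4, 4]; VV[0]=max(VV[0],msg_vec) then VV[0][0]++ -> VV[0]=[4, 4, 4]
Event 2 stamp: [2, 1, 0]
Event 3 stamp: [3, 1, 0]
[2, 1, 0] <= [3, 1, 0]? True. Equal? False. Happens-before: True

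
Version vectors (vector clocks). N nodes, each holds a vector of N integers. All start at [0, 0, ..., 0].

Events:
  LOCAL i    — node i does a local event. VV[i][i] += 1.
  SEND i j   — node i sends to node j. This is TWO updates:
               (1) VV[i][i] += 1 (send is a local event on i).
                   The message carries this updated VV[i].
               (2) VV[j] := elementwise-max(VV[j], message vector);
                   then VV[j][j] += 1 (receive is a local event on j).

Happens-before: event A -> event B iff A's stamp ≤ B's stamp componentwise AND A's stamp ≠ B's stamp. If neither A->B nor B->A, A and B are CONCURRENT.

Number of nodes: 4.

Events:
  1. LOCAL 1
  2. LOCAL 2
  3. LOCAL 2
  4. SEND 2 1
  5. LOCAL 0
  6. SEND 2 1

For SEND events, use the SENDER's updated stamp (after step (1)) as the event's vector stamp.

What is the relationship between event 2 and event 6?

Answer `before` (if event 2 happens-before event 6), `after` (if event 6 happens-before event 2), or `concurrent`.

Initial: VV[0]=[0, 0, 0, 0]
Initial: VV[1]=[0, 0, 0, 0]
Initial: VV[2]=[0, 0, 0, 0]
Initial: VV[3]=[0, 0, 0, 0]
Event 1: LOCAL 1: VV[1][1]++ -> VV[1]=[0, 1, 0, 0]
Event 2: LOCAL 2: VV[2][2]++ -> VV[2]=[0, 0, 1, 0]
Event 3: LOCAL 2: VV[2][2]++ -> VV[2]=[0, 0, 2, 0]
Event 4: SEND 2->1: VV[2][2]++ -> VV[2]=[0, 0, 3, 0], msg_vec=[0, 0, 3, 0]; VV[1]=max(VV[1],msg_vec) then VV[1][1]++ -> VV[1]=[0, 2, 3, 0]
Event 5: LOCAL 0: VV[0][0]++ -> VV[0]=[1, 0, 0, 0]
Event 6: SEND 2->1: VV[2][2]++ -> VV[2]=[0, 0, 4, 0], msg_vec=[0, 0, 4, 0]; VV[1]=max(VV[1],msg_vec) then VV[1][1]++ -> VV[1]=[0, 3, 4, 0]
Event 2 stamp: [0, 0, 1, 0]
Event 6 stamp: [0, 0, 4, 0]
[0, 0, 1, 0] <= [0, 0, 4, 0]? True
[0, 0, 4, 0] <= [0, 0, 1, 0]? False
Relation: before

Answer: before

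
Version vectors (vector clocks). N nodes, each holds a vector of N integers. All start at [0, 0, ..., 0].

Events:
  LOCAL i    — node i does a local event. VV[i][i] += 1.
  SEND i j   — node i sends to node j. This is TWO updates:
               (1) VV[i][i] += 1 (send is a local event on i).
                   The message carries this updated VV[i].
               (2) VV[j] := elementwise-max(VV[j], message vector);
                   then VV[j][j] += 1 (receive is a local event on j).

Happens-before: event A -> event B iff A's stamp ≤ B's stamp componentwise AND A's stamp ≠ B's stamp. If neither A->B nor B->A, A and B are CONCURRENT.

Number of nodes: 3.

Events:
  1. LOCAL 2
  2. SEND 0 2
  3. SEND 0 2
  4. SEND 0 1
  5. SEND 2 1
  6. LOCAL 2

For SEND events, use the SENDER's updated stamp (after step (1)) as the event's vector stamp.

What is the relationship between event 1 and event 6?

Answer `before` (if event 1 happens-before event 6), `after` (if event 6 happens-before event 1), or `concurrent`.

Answer: before

Derivation:
Initial: VV[0]=[0, 0, 0]
Initial: VV[1]=[0, 0, 0]
Initial: VV[2]=[0, 0, 0]
Event 1: LOCAL 2: VV[2][2]++ -> VV[2]=[0, 0, 1]
Event 2: SEND 0->2: VV[0][0]++ -> VV[0]=[1, 0, 0], msg_vec=[1, 0, 0]; VV[2]=max(VV[2],msg_vec) then VV[2][2]++ -> VV[2]=[1, 0, 2]
Event 3: SEND 0->2: VV[0][0]++ -> VV[0]=[2, 0, 0], msg_vec=[2, 0, 0]; VV[2]=max(VV[2],msg_vec) then VV[2][2]++ -> VV[2]=[2, 0, 3]
Event 4: SEND 0->1: VV[0][0]++ -> VV[0]=[3, 0, 0], msg_vec=[3, 0, 0]; VV[1]=max(VV[1],msg_vec) then VV[1][1]++ -> VV[1]=[3, 1, 0]
Event 5: SEND 2->1: VV[2][2]++ -> VV[2]=[2, 0, 4], msg_vec=[2, 0, 4]; VV[1]=max(VV[1],msg_vec) then VV[1][1]++ -> VV[1]=[3, 2, 4]
Event 6: LOCAL 2: VV[2][2]++ -> VV[2]=[2, 0, 5]
Event 1 stamp: [0, 0, 1]
Event 6 stamp: [2, 0, 5]
[0, 0, 1] <= [2, 0, 5]? True
[2, 0, 5] <= [0, 0, 1]? False
Relation: before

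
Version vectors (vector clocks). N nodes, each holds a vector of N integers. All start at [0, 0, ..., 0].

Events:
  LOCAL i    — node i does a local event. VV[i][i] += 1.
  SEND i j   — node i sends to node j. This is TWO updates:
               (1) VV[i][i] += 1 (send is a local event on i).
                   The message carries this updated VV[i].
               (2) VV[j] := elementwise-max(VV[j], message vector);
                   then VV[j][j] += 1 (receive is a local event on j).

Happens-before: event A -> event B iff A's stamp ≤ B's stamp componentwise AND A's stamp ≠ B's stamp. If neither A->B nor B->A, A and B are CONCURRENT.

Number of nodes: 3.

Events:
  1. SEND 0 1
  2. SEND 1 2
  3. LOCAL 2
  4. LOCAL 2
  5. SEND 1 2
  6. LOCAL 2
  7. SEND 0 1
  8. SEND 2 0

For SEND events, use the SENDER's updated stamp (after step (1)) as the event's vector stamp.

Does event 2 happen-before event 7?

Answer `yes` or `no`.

Answer: no

Derivation:
Initial: VV[0]=[0, 0, 0]
Initial: VV[1]=[0, 0, 0]
Initial: VV[2]=[0, 0, 0]
Event 1: SEND 0->1: VV[0][0]++ -> VV[0]=[1, 0, 0], msg_vec=[1, 0, 0]; VV[1]=max(VV[1],msg_vec) then VV[1][1]++ -> VV[1]=[1, 1, 0]
Event 2: SEND 1->2: VV[1][1]++ -> VV[1]=[1, 2, 0], msg_vec=[1, 2, 0]; VV[2]=max(VV[2],msg_vec) then VV[2][2]++ -> VV[2]=[1, 2, 1]
Event 3: LOCAL 2: VV[2][2]++ -> VV[2]=[1, 2, 2]
Event 4: LOCAL 2: VV[2][2]++ -> VV[2]=[1, 2, 3]
Event 5: SEND 1->2: VV[1][1]++ -> VV[1]=[1, 3, 0], msg_vec=[1, 3, 0]; VV[2]=max(VV[2],msg_vec) then VV[2][2]++ -> VV[2]=[1, 3, 4]
Event 6: LOCAL 2: VV[2][2]++ -> VV[2]=[1, 3, 5]
Event 7: SEND 0->1: VV[0][0]++ -> VV[0]=[2, 0, 0], msg_vec=[2, 0, 0]; VV[1]=max(VV[1],msg_vec) then VV[1][1]++ -> VV[1]=[2, 4, 0]
Event 8: SEND 2->0: VV[2][2]++ -> VV[2]=[1, 3, 6], msg_vec=[1, 3, 6]; VV[0]=max(VV[0],msg_vec) then VV[0][0]++ -> VV[0]=[3, 3, 6]
Event 2 stamp: [1, 2, 0]
Event 7 stamp: [2, 0, 0]
[1, 2, 0] <= [2, 0, 0]? False. Equal? False. Happens-before: False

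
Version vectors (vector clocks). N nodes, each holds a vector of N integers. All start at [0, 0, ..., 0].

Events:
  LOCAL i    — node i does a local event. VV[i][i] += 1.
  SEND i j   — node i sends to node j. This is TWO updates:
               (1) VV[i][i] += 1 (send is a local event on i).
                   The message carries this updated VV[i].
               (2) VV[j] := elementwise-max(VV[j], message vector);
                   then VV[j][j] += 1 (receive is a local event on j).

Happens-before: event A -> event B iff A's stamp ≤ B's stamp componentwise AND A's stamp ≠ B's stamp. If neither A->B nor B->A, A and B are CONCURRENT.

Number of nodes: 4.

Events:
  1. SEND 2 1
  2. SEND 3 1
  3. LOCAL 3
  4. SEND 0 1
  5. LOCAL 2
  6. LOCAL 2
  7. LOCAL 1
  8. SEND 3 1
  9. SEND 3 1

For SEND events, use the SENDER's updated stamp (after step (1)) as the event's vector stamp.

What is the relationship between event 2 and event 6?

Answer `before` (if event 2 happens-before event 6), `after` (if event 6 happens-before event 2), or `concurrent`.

Answer: concurrent

Derivation:
Initial: VV[0]=[0, 0, 0, 0]
Initial: VV[1]=[0, 0, 0, 0]
Initial: VV[2]=[0, 0, 0, 0]
Initial: VV[3]=[0, 0, 0, 0]
Event 1: SEND 2->1: VV[2][2]++ -> VV[2]=[0, 0, 1, 0], msg_vec=[0, 0, 1, 0]; VV[1]=max(VV[1],msg_vec) then VV[1][1]++ -> VV[1]=[0, 1, 1, 0]
Event 2: SEND 3->1: VV[3][3]++ -> VV[3]=[0, 0, 0, 1], msg_vec=[0, 0, 0, 1]; VV[1]=max(VV[1],msg_vec) then VV[1][1]++ -> VV[1]=[0, 2, 1, 1]
Event 3: LOCAL 3: VV[3][3]++ -> VV[3]=[0, 0, 0, 2]
Event 4: SEND 0->1: VV[0][0]++ -> VV[0]=[1, 0, 0, 0], msg_vec=[1, 0, 0, 0]; VV[1]=max(VV[1],msg_vec) then VV[1][1]++ -> VV[1]=[1, 3, 1, 1]
Event 5: LOCAL 2: VV[2][2]++ -> VV[2]=[0, 0, 2, 0]
Event 6: LOCAL 2: VV[2][2]++ -> VV[2]=[0, 0, 3, 0]
Event 7: LOCAL 1: VV[1][1]++ -> VV[1]=[1, 4, 1, 1]
Event 8: SEND 3->1: VV[3][3]++ -> VV[3]=[0, 0, 0, 3], msg_vec=[0, 0, 0, 3]; VV[1]=max(VV[1],msg_vec) then VV[1][1]++ -> VV[1]=[1, 5, 1, 3]
Event 9: SEND 3->1: VV[3][3]++ -> VV[3]=[0, 0, 0, 4], msg_vec=[0, 0, 0, 4]; VV[1]=max(VV[1],msg_vec) then VV[1][1]++ -> VV[1]=[1, 6, 1, 4]
Event 2 stamp: [0, 0, 0, 1]
Event 6 stamp: [0, 0, 3, 0]
[0, 0, 0, 1] <= [0, 0, 3, 0]? False
[0, 0, 3, 0] <= [0, 0, 0, 1]? False
Relation: concurrent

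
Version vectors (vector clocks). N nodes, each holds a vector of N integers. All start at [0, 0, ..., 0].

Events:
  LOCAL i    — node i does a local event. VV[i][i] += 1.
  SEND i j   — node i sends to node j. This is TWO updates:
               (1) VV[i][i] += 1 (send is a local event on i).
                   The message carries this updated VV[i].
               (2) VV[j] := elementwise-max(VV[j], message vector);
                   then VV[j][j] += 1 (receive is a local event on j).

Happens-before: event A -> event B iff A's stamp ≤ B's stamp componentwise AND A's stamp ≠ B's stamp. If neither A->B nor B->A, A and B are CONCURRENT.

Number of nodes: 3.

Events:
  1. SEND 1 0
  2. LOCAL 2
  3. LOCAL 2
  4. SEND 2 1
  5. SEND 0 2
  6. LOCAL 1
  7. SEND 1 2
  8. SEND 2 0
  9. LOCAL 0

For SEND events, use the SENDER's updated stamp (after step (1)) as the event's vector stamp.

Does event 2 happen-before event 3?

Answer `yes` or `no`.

Answer: yes

Derivation:
Initial: VV[0]=[0, 0, 0]
Initial: VV[1]=[0, 0, 0]
Initial: VV[2]=[0, 0, 0]
Event 1: SEND 1->0: VV[1][1]++ -> VV[1]=[0, 1, 0], msg_vec=[0, 1, 0]; VV[0]=max(VV[0],msg_vec) then VV[0][0]++ -> VV[0]=[1, 1, 0]
Event 2: LOCAL 2: VV[2][2]++ -> VV[2]=[0, 0, 1]
Event 3: LOCAL 2: VV[2][2]++ -> VV[2]=[0, 0, 2]
Event 4: SEND 2->1: VV[2][2]++ -> VV[2]=[0, 0, 3], msg_vec=[0, 0, 3]; VV[1]=max(VV[1],msg_vec) then VV[1][1]++ -> VV[1]=[0, 2, 3]
Event 5: SEND 0->2: VV[0][0]++ -> VV[0]=[2, 1, 0], msg_vec=[2, 1, 0]; VV[2]=max(VV[2],msg_vec) then VV[2][2]++ -> VV[2]=[2, 1, 4]
Event 6: LOCAL 1: VV[1][1]++ -> VV[1]=[0, 3, 3]
Event 7: SEND 1->2: VV[1][1]++ -> VV[1]=[0, 4, 3], msg_vec=[0, 4, 3]; VV[2]=max(VV[2],msg_vec) then VV[2][2]++ -> VV[2]=[2, 4, 5]
Event 8: SEND 2->0: VV[2][2]++ -> VV[2]=[2, 4, 6], msg_vec=[2, 4, 6]; VV[0]=max(VV[0],msg_vec) then VV[0][0]++ -> VV[0]=[3, 4, 6]
Event 9: LOCAL 0: VV[0][0]++ -> VV[0]=[4, 4, 6]
Event 2 stamp: [0, 0, 1]
Event 3 stamp: [0, 0, 2]
[0, 0, 1] <= [0, 0, 2]? True. Equal? False. Happens-before: True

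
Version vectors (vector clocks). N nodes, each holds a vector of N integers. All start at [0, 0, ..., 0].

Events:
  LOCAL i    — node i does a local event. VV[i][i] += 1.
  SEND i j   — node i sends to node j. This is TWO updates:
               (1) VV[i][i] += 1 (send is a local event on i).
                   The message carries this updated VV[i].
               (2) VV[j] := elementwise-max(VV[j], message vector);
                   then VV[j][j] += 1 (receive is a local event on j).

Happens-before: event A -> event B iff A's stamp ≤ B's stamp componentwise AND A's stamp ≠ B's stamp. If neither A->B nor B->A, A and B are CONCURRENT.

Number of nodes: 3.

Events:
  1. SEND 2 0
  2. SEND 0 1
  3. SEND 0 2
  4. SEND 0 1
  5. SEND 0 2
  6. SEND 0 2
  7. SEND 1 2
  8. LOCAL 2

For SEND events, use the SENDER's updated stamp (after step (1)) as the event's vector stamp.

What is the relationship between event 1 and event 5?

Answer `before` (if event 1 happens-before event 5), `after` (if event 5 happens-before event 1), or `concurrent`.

Answer: before

Derivation:
Initial: VV[0]=[0, 0, 0]
Initial: VV[1]=[0, 0, 0]
Initial: VV[2]=[0, 0, 0]
Event 1: SEND 2->0: VV[2][2]++ -> VV[2]=[0, 0, 1], msg_vec=[0, 0, 1]; VV[0]=max(VV[0],msg_vec) then VV[0][0]++ -> VV[0]=[1, 0, 1]
Event 2: SEND 0->1: VV[0][0]++ -> VV[0]=[2, 0, 1], msg_vec=[2, 0, 1]; VV[1]=max(VV[1],msg_vec) then VV[1][1]++ -> VV[1]=[2, 1, 1]
Event 3: SEND 0->2: VV[0][0]++ -> VV[0]=[3, 0, 1], msg_vec=[3, 0, 1]; VV[2]=max(VV[2],msg_vec) then VV[2][2]++ -> VV[2]=[3, 0, 2]
Event 4: SEND 0->1: VV[0][0]++ -> VV[0]=[4, 0, 1], msg_vec=[4, 0, 1]; VV[1]=max(VV[1],msg_vec) then VV[1][1]++ -> VV[1]=[4, 2, 1]
Event 5: SEND 0->2: VV[0][0]++ -> VV[0]=[5, 0, 1], msg_vec=[5, 0, 1]; VV[2]=max(VV[2],msg_vec) then VV[2][2]++ -> VV[2]=[5, 0, 3]
Event 6: SEND 0->2: VV[0][0]++ -> VV[0]=[6, 0, 1], msg_vec=[6, 0, 1]; VV[2]=max(VV[2],msg_vec) then VV[2][2]++ -> VV[2]=[6, 0, 4]
Event 7: SEND 1->2: VV[1][1]++ -> VV[1]=[4, 3, 1], msg_vec=[4, 3, 1]; VV[2]=max(VV[2],msg_vec) then VV[2][2]++ -> VV[2]=[6, 3, 5]
Event 8: LOCAL 2: VV[2][2]++ -> VV[2]=[6, 3, 6]
Event 1 stamp: [0, 0, 1]
Event 5 stamp: [5, 0, 1]
[0, 0, 1] <= [5, 0, 1]? True
[5, 0, 1] <= [0, 0, 1]? False
Relation: before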